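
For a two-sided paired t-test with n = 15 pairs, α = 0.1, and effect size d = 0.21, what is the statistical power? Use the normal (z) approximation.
Power ≈ 0.20

Power calculation (paired t-test, normal approximation):
z_β = d · √n - z_{α/2}
z_β = 0.21 · √15 - 1.645
z_β = 0.21 · 3.873 - 1.645
z_β = -0.832

Power = Φ(z_β) = Φ(-0.832) ≈ 0.203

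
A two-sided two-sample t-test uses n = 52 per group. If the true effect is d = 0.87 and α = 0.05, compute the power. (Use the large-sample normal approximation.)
Power ≈ 0.99

Power calculation (two-sample t-test, normal approximation):
z_β = d · √(n/2) - z_{α/2}
z_β = 0.87 · √(52/2) - 1.960
z_β = 0.87 · 5.099 - 1.960
z_β = 2.476

Power = Φ(z_β) = Φ(2.476) ≈ 0.993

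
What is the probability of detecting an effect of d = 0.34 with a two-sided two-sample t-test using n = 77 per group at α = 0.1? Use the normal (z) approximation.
Power ≈ 0.68

Power calculation (two-sample t-test, normal approximation):
z_β = d · √(n/2) - z_{α/2}
z_β = 0.34 · √(77/2) - 1.645
z_β = 0.34 · 6.205 - 1.645
z_β = 0.465

Power = Φ(z_β) = Φ(0.465) ≈ 0.679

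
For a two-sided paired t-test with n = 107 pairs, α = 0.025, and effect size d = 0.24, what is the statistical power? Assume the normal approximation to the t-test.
Power ≈ 0.60

Power calculation (paired t-test, normal approximation):
z_β = d · √n - z_{α/2}
z_β = 0.24 · √107 - 2.241
z_β = 0.24 · 10.344 - 2.241
z_β = 0.241

Power = Φ(z_β) = Φ(0.241) ≈ 0.595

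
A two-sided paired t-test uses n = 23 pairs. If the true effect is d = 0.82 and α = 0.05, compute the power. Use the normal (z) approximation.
Power ≈ 0.98

Power calculation (paired t-test, normal approximation):
z_β = d · √n - z_{α/2}
z_β = 0.82 · √23 - 1.960
z_β = 0.82 · 4.796 - 1.960
z_β = 1.973

Power = Φ(z_β) = Φ(1.973) ≈ 0.976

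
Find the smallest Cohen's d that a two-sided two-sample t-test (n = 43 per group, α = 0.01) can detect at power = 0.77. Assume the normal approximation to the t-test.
d ≈ 0.71

Minimum detectable effect (two-sample t-test, normal approximation):
d = (z_{α/2} + z_β) / √(n/2)
d = (2.576 + 0.739) / √(43/2)
d = 3.315 / 4.637
d ≈ 0.71

By Cohen's convention (0.2 small / 0.5 medium / 0.8 large): medium effect.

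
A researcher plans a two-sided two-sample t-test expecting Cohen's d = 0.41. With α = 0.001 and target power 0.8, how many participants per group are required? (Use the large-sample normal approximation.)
n = 204 per group

Sample size formula (two-sample t-test, normal approximation):
n = 2 · ((z_{α/2} + z_β) / d)²

z_{α/2} = 3.291 (for α = 0.001, two-sided)
z_β = 0.842 (for power = 0.8)
d = 0.41

n = 2 · ((3.291 + 0.842) / 0.41)²
n = 2 · (10.080)²
n ≈ 203.21
Round up to the next whole number: n = 204 per group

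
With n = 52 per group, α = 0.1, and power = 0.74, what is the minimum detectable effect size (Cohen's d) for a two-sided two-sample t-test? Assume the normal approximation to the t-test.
d ≈ 0.45

Minimum detectable effect (two-sample t-test, normal approximation):
d = (z_{α/2} + z_β) / √(n/2)
d = (1.645 + 0.643) / √(52/2)
d = 2.288 / 5.099
d ≈ 0.45

By Cohen's convention (0.2 small / 0.5 medium / 0.8 large): small effect.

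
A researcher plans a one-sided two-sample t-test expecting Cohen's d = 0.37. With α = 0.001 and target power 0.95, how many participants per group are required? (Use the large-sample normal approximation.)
n = 328 per group

Sample size formula (two-sample t-test, normal approximation):
n = 2 · ((z_α + z_β) / d)²

z_α = 3.090 (for α = 0.001, one-sided)
z_β = 1.645 (for power = 0.95)
d = 0.37

n = 2 · ((3.090 + 1.645) / 0.37)²
n = 2 · (12.797)²
n ≈ 327.53
Round up to the next whole number: n = 328 per group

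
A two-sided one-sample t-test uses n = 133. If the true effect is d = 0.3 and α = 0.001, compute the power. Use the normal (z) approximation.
Power ≈ 0.57

Power calculation (one-sample t-test, normal approximation):
z_β = d · √n - z_{α/2}
z_β = 0.3 · √133 - 3.291
z_β = 0.3 · 11.533 - 3.291
z_β = 0.169

Power = Φ(z_β) = Φ(0.169) ≈ 0.567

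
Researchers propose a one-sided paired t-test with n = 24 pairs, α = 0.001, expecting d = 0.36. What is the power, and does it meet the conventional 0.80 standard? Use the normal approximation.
Power ≈ 0.09; the study is underpowered (power < 0.80)

Power calculation (paired t-test, normal approximation):
z_β = d · √n - z_α
z_β = 0.36 · √24 - 3.090
z_β = 0.36 · 4.899 - 3.090
z_β = -1.327

Power = Φ(z_β) = Φ(-1.327) ≈ 0.092

Effect size d = 0.36 is small by Cohen's convention (0.2/0.5/0.8).

Threshold: power ≥ 0.80 is conventionally adequate.
Power ≈ 0.09 → the study is underpowered (power < 0.80).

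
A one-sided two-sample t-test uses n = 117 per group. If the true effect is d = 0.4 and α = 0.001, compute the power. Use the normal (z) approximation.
Power ≈ 0.49

Power calculation (two-sample t-test, normal approximation):
z_β = d · √(n/2) - z_α
z_β = 0.4 · √(117/2) - 3.090
z_β = 0.4 · 7.649 - 3.090
z_β = -0.031

Power = Φ(z_β) = Φ(-0.031) ≈ 0.488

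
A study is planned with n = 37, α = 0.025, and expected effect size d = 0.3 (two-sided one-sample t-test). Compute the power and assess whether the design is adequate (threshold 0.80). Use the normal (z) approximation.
Power ≈ 0.34; the study is underpowered (power < 0.80)

Power calculation (one-sample t-test, normal approximation):
z_β = d · √n - z_{α/2}
z_β = 0.3 · √37 - 2.241
z_β = 0.3 · 6.083 - 2.241
z_β = -0.417

Power = Φ(z_β) = Φ(-0.417) ≈ 0.338

Effect size d = 0.3 is small by Cohen's convention (0.2/0.5/0.8).

Threshold: power ≥ 0.80 is conventionally adequate.
Power ≈ 0.34 → the study is underpowered (power < 0.80).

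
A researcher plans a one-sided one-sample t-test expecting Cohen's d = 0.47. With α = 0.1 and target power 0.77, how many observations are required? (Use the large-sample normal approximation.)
n = 19

Sample size formula (one-sample t-test, normal approximation):
n = ((z_α + z_β) / d)²

z_α = 1.282 (for α = 0.1, one-sided)
z_β = 0.739 (for power = 0.77)
d = 0.47

n = ((1.282 + 0.739) / 0.47)²
n = (4.300)²
n ≈ 18.49
Round up to the next whole number: n = 19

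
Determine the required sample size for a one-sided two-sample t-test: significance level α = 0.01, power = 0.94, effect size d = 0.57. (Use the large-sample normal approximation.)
n = 93 per group

Sample size formula (two-sample t-test, normal approximation):
n = 2 · ((z_α + z_β) / d)²

z_α = 2.326 (for α = 0.01, one-sided)
z_β = 1.555 (for power = 0.94)
d = 0.57

n = 2 · ((2.326 + 1.555) / 0.57)²
n = 2 · (6.809)²
n ≈ 92.72
Round up to the next whole number: n = 93 per group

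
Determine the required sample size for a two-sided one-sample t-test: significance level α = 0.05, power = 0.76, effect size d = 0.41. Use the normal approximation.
n = 43

Sample size formula (one-sample t-test, normal approximation):
n = ((z_{α/2} + z_β) / d)²

z_{α/2} = 1.960 (for α = 0.05, two-sided)
z_β = 0.706 (for power = 0.76)
d = 0.41

n = ((1.960 + 0.706) / 0.41)²
n = (6.502)²
n ≈ 42.28
Round up to the next whole number: n = 43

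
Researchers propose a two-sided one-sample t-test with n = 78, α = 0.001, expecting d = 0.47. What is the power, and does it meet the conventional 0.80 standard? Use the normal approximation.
Power ≈ 0.81; the study is adequately powered (power ≥ 0.80)

Power calculation (one-sample t-test, normal approximation):
z_β = d · √n - z_{α/2}
z_β = 0.47 · √78 - 3.291
z_β = 0.47 · 8.832 - 3.291
z_β = 0.860

Power = Φ(z_β) = Φ(0.860) ≈ 0.805

Effect size d = 0.47 is small by Cohen's convention (0.2/0.5/0.8).

Threshold: power ≥ 0.80 is conventionally adequate.
Power ≈ 0.81 → the study is adequately powered (power ≥ 0.80).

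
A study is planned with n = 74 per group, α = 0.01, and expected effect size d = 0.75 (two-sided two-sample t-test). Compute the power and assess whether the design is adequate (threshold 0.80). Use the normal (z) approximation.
Power ≈ 0.98; the study is adequately powered (power ≥ 0.80)

Power calculation (two-sample t-test, normal approximation):
z_β = d · √(n/2) - z_{α/2}
z_β = 0.75 · √(74/2) - 2.576
z_β = 0.75 · 6.083 - 2.576
z_β = 1.986

Power = Φ(z_β) = Φ(1.986) ≈ 0.976

Effect size d = 0.75 is medium by Cohen's convention (0.2/0.5/0.8).

Threshold: power ≥ 0.80 is conventionally adequate.
Power ≈ 0.98 → the study is adequately powered (power ≥ 0.80).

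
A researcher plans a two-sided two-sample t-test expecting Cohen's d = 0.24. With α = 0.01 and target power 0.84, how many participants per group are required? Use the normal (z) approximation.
n = 443 per group

Sample size formula (two-sample t-test, normal approximation):
n = 2 · ((z_{α/2} + z_β) / d)²

z_{α/2} = 2.576 (for α = 0.01, two-sided)
z_β = 0.994 (for power = 0.84)
d = 0.24

n = 2 · ((2.576 + 0.994) / 0.24)²
n = 2 · (14.875)²
n ≈ 442.53
Round up to the next whole number: n = 443 per group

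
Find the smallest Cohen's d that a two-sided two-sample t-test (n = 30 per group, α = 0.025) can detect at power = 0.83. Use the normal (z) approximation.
d ≈ 0.83

Minimum detectable effect (two-sample t-test, normal approximation):
d = (z_{α/2} + z_β) / √(n/2)
d = (2.241 + 0.954) / √(30/2)
d = 3.196 / 3.873
d ≈ 0.83

By Cohen's convention (0.2 small / 0.5 medium / 0.8 large): large effect.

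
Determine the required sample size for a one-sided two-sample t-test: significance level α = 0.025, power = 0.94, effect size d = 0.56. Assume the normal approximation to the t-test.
n = 79 per group

Sample size formula (two-sample t-test, normal approximation):
n = 2 · ((z_α + z_β) / d)²

z_α = 1.960 (for α = 0.025, one-sided)
z_β = 1.555 (for power = 0.94)
d = 0.56

n = 2 · ((1.960 + 1.555) / 0.56)²
n = 2 · (6.277)²
n ≈ 78.80
Round up to the next whole number: n = 79 per group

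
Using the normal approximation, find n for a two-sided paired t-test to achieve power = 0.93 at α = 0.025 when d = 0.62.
n = 36 pairs

Sample size formula (paired t-test, normal approximation):
n = ((z_{α/2} + z_β) / d)²

z_{α/2} = 2.241 (for α = 0.025, two-sided)
z_β = 1.476 (for power = 0.93)
d = 0.62

n = ((2.241 + 1.476) / 0.62)²
n = (5.995)²
n ≈ 35.94
Round up to the next whole number: n = 36 pairs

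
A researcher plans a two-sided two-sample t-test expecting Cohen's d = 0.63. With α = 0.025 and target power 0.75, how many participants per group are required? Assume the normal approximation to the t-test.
n = 43 per group

Sample size formula (two-sample t-test, normal approximation):
n = 2 · ((z_{α/2} + z_β) / d)²

z_{α/2} = 2.241 (for α = 0.025, two-sided)
z_β = 0.674 (for power = 0.75)
d = 0.63

n = 2 · ((2.241 + 0.674) / 0.63)²
n = 2 · (4.627)²
n ≈ 42.82
Round up to the next whole number: n = 43 per group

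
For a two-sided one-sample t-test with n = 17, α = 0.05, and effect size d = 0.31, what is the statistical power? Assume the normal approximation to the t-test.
Power ≈ 0.25

Power calculation (one-sample t-test, normal approximation):
z_β = d · √n - z_{α/2}
z_β = 0.31 · √17 - 1.960
z_β = 0.31 · 4.123 - 1.960
z_β = -0.682

Power = Φ(z_β) = Φ(-0.682) ≈ 0.248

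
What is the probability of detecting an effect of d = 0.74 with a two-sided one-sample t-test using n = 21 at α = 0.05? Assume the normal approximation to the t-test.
Power ≈ 0.92

Power calculation (one-sample t-test, normal approximation):
z_β = d · √n - z_{α/2}
z_β = 0.74 · √21 - 1.960
z_β = 0.74 · 4.583 - 1.960
z_β = 1.431

Power = Φ(z_β) = Φ(1.431) ≈ 0.924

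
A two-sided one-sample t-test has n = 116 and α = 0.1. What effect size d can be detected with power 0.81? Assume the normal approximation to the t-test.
d ≈ 0.23

Minimum detectable effect (one-sample t-test, normal approximation):
d = (z_{α/2} + z_β) / √n
d = (1.645 + 0.878) / √116
d = 2.523 / 10.770
d ≈ 0.23

By Cohen's convention (0.2 small / 0.5 medium / 0.8 large): small effect.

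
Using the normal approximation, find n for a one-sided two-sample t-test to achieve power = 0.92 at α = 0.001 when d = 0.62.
n = 106 per group

Sample size formula (two-sample t-test, normal approximation):
n = 2 · ((z_α + z_β) / d)²

z_α = 3.090 (for α = 0.001, one-sided)
z_β = 1.405 (for power = 0.92)
d = 0.62

n = 2 · ((3.090 + 1.405) / 0.62)²
n = 2 · (7.250)²
n ≈ 105.12
Round up to the next whole number: n = 106 per group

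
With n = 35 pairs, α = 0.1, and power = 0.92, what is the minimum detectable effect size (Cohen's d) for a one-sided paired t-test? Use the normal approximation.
d ≈ 0.45

Minimum detectable effect (paired t-test, normal approximation):
d = (z_α + z_β) / √n
d = (1.282 + 1.405) / √35
d = 2.687 / 5.916
d ≈ 0.45

By Cohen's convention (0.2 small / 0.5 medium / 0.8 large): small effect.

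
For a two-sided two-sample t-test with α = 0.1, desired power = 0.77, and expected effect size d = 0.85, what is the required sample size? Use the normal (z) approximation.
n = 16 per group

Sample size formula (two-sample t-test, normal approximation):
n = 2 · ((z_{α/2} + z_β) / d)²

z_{α/2} = 1.645 (for α = 0.1, two-sided)
z_β = 0.739 (for power = 0.77)
d = 0.85

n = 2 · ((1.645 + 0.739) / 0.85)²
n = 2 · (2.805)²
n ≈ 15.74
Round up to the next whole number: n = 16 per group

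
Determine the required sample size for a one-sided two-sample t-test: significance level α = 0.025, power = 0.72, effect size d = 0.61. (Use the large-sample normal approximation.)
n = 35 per group

Sample size formula (two-sample t-test, normal approximation):
n = 2 · ((z_α + z_β) / d)²

z_α = 1.960 (for α = 0.025, one-sided)
z_β = 0.583 (for power = 0.72)
d = 0.61

n = 2 · ((1.960 + 0.583) / 0.61)²
n = 2 · (4.169)²
n ≈ 34.76
Round up to the next whole number: n = 35 per group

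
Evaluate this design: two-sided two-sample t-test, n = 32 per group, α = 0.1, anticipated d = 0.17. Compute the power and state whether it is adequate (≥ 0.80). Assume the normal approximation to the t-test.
Power ≈ 0.17; the study is underpowered (power < 0.80)

Power calculation (two-sample t-test, normal approximation):
z_β = d · √(n/2) - z_{α/2}
z_β = 0.17 · √(32/2) - 1.645
z_β = 0.17 · 4.000 - 1.645
z_β = -0.965

Power = Φ(z_β) = Φ(-0.965) ≈ 0.167

Effect size d = 0.17 is very small by Cohen's convention (0.2/0.5/0.8).

Threshold: power ≥ 0.80 is conventionally adequate.
Power ≈ 0.17 → the study is underpowered (power < 0.80).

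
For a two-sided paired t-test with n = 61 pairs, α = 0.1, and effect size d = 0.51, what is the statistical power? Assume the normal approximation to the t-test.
Power ≈ 0.99

Power calculation (paired t-test, normal approximation):
z_β = d · √n - z_{α/2}
z_β = 0.51 · √61 - 1.645
z_β = 0.51 · 7.810 - 1.645
z_β = 2.338

Power = Φ(z_β) = Φ(2.338) ≈ 0.990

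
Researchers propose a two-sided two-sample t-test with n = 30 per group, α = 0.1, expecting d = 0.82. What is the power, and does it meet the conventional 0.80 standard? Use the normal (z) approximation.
Power ≈ 0.94; the study is adequately powered (power ≥ 0.80)

Power calculation (two-sample t-test, normal approximation):
z_β = d · √(n/2) - z_{α/2}
z_β = 0.82 · √(30/2) - 1.645
z_β = 0.82 · 3.873 - 1.645
z_β = 1.531

Power = Φ(z_β) = Φ(1.531) ≈ 0.937

Effect size d = 0.82 is large by Cohen's convention (0.2/0.5/0.8).

Threshold: power ≥ 0.80 is conventionally adequate.
Power ≈ 0.94 → the study is adequately powered (power ≥ 0.80).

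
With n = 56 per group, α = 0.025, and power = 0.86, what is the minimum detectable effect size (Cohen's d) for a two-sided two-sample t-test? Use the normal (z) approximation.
d ≈ 0.63

Minimum detectable effect (two-sample t-test, normal approximation):
d = (z_{α/2} + z_β) / √(n/2)
d = (2.241 + 1.080) / √(56/2)
d = 3.322 / 5.292
d ≈ 0.63

By Cohen's convention (0.2 small / 0.5 medium / 0.8 large): medium effect.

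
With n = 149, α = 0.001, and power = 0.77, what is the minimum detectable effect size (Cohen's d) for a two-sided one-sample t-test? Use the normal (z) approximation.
d ≈ 0.33

Minimum detectable effect (one-sample t-test, normal approximation):
d = (z_{α/2} + z_β) / √n
d = (3.291 + 0.739) / √149
d = 4.029 / 12.207
d ≈ 0.33

By Cohen's convention (0.2 small / 0.5 medium / 0.8 large): small effect.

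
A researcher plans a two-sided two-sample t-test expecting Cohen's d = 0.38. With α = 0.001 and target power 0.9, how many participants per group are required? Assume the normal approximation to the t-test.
n = 290 per group

Sample size formula (two-sample t-test, normal approximation):
n = 2 · ((z_{α/2} + z_β) / d)²

z_{α/2} = 3.291 (for α = 0.001, two-sided)
z_β = 1.282 (for power = 0.9)
d = 0.38

n = 2 · ((3.291 + 1.282) / 0.38)²
n = 2 · (12.034)²
n ≈ 289.63
Round up to the next whole number: n = 290 per group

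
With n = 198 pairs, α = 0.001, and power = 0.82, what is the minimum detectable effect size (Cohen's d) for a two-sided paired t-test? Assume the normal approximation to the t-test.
d ≈ 0.30

Minimum detectable effect (paired t-test, normal approximation):
d = (z_{α/2} + z_β) / √n
d = (3.291 + 0.915) / √198
d = 4.206 / 14.071
d ≈ 0.30

By Cohen's convention (0.2 small / 0.5 medium / 0.8 large): small effect.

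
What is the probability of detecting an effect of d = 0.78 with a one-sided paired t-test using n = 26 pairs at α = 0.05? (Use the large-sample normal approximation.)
Power ≈ 0.99

Power calculation (paired t-test, normal approximation):
z_β = d · √n - z_α
z_β = 0.78 · √26 - 1.645
z_β = 0.78 · 5.099 - 1.645
z_β = 2.332

Power = Φ(z_β) = Φ(2.332) ≈ 0.990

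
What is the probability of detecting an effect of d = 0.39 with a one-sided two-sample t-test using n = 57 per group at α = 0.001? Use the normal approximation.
Power ≈ 0.16

Power calculation (two-sample t-test, normal approximation):
z_β = d · √(n/2) - z_α
z_β = 0.39 · √(57/2) - 3.090
z_β = 0.39 · 5.339 - 3.090
z_β = -1.008

Power = Φ(z_β) = Φ(-1.008) ≈ 0.157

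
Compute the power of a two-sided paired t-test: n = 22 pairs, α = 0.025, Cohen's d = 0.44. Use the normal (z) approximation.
Power ≈ 0.43

Power calculation (paired t-test, normal approximation):
z_β = d · √n - z_{α/2}
z_β = 0.44 · √22 - 2.241
z_β = 0.44 · 4.690 - 2.241
z_β = -0.178

Power = Φ(z_β) = Φ(-0.178) ≈ 0.430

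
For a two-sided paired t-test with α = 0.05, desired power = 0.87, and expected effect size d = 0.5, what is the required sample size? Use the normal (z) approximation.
n = 39 pairs

Sample size formula (paired t-test, normal approximation):
n = ((z_{α/2} + z_β) / d)²

z_{α/2} = 1.960 (for α = 0.05, two-sided)
z_β = 1.126 (for power = 0.87)
d = 0.5

n = ((1.960 + 1.126) / 0.5)²
n = (6.172)²
n ≈ 38.09
Round up to the next whole number: n = 39 pairs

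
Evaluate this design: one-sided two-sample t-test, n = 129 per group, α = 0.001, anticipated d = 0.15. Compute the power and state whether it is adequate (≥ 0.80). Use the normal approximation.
Power ≈ 0.03; the study is underpowered (power < 0.80)

Power calculation (two-sample t-test, normal approximation):
z_β = d · √(n/2) - z_α
z_β = 0.15 · √(129/2) - 3.090
z_β = 0.15 · 8.031 - 3.090
z_β = -1.886

Power = Φ(z_β) = Φ(-1.886) ≈ 0.030

Effect size d = 0.15 is very small by Cohen's convention (0.2/0.5/0.8).

Threshold: power ≥ 0.80 is conventionally adequate.
Power ≈ 0.03 → the study is underpowered (power < 0.80).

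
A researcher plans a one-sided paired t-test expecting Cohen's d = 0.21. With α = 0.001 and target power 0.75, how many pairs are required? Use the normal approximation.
n = 322 pairs

Sample size formula (paired t-test, normal approximation):
n = ((z_α + z_β) / d)²

z_α = 3.090 (for α = 0.001, one-sided)
z_β = 0.674 (for power = 0.75)
d = 0.21

n = ((3.090 + 0.674) / 0.21)²
n = (17.924)²
n ≈ 321.27
Round up to the next whole number: n = 322 pairs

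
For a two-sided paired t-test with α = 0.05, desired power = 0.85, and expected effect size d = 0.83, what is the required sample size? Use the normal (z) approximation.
n = 14 pairs

Sample size formula (paired t-test, normal approximation):
n = ((z_{α/2} + z_β) / d)²

z_{α/2} = 1.960 (for α = 0.05, two-sided)
z_β = 1.036 (for power = 0.85)
d = 0.83

n = ((1.960 + 1.036) / 0.83)²
n = (3.610)²
n ≈ 13.03
Round up to the next whole number: n = 14 pairs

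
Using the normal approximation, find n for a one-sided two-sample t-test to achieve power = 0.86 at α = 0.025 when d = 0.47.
n = 84 per group

Sample size formula (two-sample t-test, normal approximation):
n = 2 · ((z_α + z_β) / d)²

z_α = 1.960 (for α = 0.025, one-sided)
z_β = 1.080 (for power = 0.86)
d = 0.47

n = 2 · ((1.960 + 1.080) / 0.47)²
n = 2 · (6.468)²
n ≈ 83.67
Round up to the next whole number: n = 84 per group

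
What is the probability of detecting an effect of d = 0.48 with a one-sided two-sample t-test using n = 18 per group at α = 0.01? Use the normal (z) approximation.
Power ≈ 0.19

Power calculation (two-sample t-test, normal approximation):
z_β = d · √(n/2) - z_α
z_β = 0.48 · √(18/2) - 2.326
z_β = 0.48 · 3.000 - 2.326
z_β = -0.886

Power = Φ(z_β) = Φ(-0.886) ≈ 0.188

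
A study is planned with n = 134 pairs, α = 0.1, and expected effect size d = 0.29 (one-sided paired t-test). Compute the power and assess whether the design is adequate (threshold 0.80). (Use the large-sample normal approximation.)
Power ≈ 0.98; the study is adequately powered (power ≥ 0.80)

Power calculation (paired t-test, normal approximation):
z_β = d · √n - z_α
z_β = 0.29 · √134 - 1.282
z_β = 0.29 · 11.576 - 1.282
z_β = 2.075

Power = Φ(z_β) = Φ(2.075) ≈ 0.981

Effect size d = 0.29 is small by Cohen's convention (0.2/0.5/0.8).

Threshold: power ≥ 0.80 is conventionally adequate.
Power ≈ 0.98 → the study is adequately powered (power ≥ 0.80).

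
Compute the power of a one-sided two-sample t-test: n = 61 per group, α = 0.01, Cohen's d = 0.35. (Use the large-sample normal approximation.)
Power ≈ 0.35

Power calculation (two-sample t-test, normal approximation):
z_β = d · √(n/2) - z_α
z_β = 0.35 · √(61/2) - 2.326
z_β = 0.35 · 5.523 - 2.326
z_β = -0.393

Power = Φ(z_β) = Φ(-0.393) ≈ 0.347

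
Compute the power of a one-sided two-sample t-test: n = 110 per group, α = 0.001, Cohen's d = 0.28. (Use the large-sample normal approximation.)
Power ≈ 0.16

Power calculation (two-sample t-test, normal approximation):
z_β = d · √(n/2) - z_α
z_β = 0.28 · √(110/2) - 3.090
z_β = 0.28 · 7.416 - 3.090
z_β = -1.014

Power = Φ(z_β) = Φ(-1.014) ≈ 0.155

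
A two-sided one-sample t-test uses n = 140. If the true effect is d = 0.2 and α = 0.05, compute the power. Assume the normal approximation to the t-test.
Power ≈ 0.66

Power calculation (one-sample t-test, normal approximation):
z_β = d · √n - z_{α/2}
z_β = 0.2 · √140 - 1.960
z_β = 0.2 · 11.832 - 1.960
z_β = 0.406

Power = Φ(z_β) = Φ(0.406) ≈ 0.658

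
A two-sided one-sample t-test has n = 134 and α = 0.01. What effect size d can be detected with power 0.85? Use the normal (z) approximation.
d ≈ 0.31

Minimum detectable effect (one-sample t-test, normal approximation):
d = (z_{α/2} + z_β) / √n
d = (2.576 + 1.036) / √134
d = 3.612 / 11.576
d ≈ 0.31

By Cohen's convention (0.2 small / 0.5 medium / 0.8 large): small effect.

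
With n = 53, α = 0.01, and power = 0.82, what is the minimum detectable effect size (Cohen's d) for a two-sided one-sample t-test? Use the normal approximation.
d ≈ 0.48

Minimum detectable effect (one-sample t-test, normal approximation):
d = (z_{α/2} + z_β) / √n
d = (2.576 + 0.915) / √53
d = 3.491 / 7.280
d ≈ 0.48

By Cohen's convention (0.2 small / 0.5 medium / 0.8 large): small effect.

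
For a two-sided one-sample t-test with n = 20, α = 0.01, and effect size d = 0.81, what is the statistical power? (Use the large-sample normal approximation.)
Power ≈ 0.85

Power calculation (one-sample t-test, normal approximation):
z_β = d · √n - z_{α/2}
z_β = 0.81 · √20 - 2.576
z_β = 0.81 · 4.472 - 2.576
z_β = 1.047

Power = Φ(z_β) = Φ(1.047) ≈ 0.852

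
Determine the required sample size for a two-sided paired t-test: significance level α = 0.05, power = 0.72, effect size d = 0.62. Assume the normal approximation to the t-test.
n = 17 pairs

Sample size formula (paired t-test, normal approximation):
n = ((z_{α/2} + z_β) / d)²

z_{α/2} = 1.960 (for α = 0.05, two-sided)
z_β = 0.583 (for power = 0.72)
d = 0.62

n = ((1.960 + 0.583) / 0.62)²
n = (4.102)²
n ≈ 16.83
Round up to the next whole number: n = 17 pairs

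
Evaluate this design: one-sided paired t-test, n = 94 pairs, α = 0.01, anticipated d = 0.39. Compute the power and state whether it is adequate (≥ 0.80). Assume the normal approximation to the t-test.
Power ≈ 0.93; the study is adequately powered (power ≥ 0.80)

Power calculation (paired t-test, normal approximation):
z_β = d · √n - z_α
z_β = 0.39 · √94 - 2.326
z_β = 0.39 · 9.695 - 2.326
z_β = 1.455

Power = Φ(z_β) = Φ(1.455) ≈ 0.927

Effect size d = 0.39 is small by Cohen's convention (0.2/0.5/0.8).

Threshold: power ≥ 0.80 is conventionally adequate.
Power ≈ 0.93 → the study is adequately powered (power ≥ 0.80).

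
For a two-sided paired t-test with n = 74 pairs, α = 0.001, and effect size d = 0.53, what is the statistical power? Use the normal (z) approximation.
Power ≈ 0.90

Power calculation (paired t-test, normal approximation):
z_β = d · √n - z_{α/2}
z_β = 0.53 · √74 - 3.291
z_β = 0.53 · 8.602 - 3.291
z_β = 1.269

Power = Φ(z_β) = Φ(1.269) ≈ 0.898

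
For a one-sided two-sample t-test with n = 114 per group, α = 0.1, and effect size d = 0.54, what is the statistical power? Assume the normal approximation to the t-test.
Power ≈ 1.00

Power calculation (two-sample t-test, normal approximation):
z_β = d · √(n/2) - z_α
z_β = 0.54 · √(114/2) - 1.282
z_β = 0.54 · 7.550 - 1.282
z_β = 2.795

Power = Φ(z_β) = Φ(2.795) ≈ 0.997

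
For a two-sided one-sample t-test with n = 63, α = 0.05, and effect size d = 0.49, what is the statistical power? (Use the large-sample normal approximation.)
Power ≈ 0.97

Power calculation (one-sample t-test, normal approximation):
z_β = d · √n - z_{α/2}
z_β = 0.49 · √63 - 1.960
z_β = 0.49 · 7.937 - 1.960
z_β = 1.929

Power = Φ(z_β) = Φ(1.929) ≈ 0.973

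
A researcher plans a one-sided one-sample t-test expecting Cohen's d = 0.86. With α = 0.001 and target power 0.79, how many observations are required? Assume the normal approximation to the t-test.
n = 21

Sample size formula (one-sample t-test, normal approximation):
n = ((z_α + z_β) / d)²

z_α = 3.090 (for α = 0.001, one-sided)
z_β = 0.806 (for power = 0.79)
d = 0.86

n = ((3.090 + 0.806) / 0.86)²
n = (4.530)²
n ≈ 20.52
Round up to the next whole number: n = 21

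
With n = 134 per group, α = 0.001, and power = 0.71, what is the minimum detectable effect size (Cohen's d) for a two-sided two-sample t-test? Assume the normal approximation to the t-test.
d ≈ 0.47

Minimum detectable effect (two-sample t-test, normal approximation):
d = (z_{α/2} + z_β) / √(n/2)
d = (3.291 + 0.553) / √(134/2)
d = 3.844 / 8.185
d ≈ 0.47

By Cohen's convention (0.2 small / 0.5 medium / 0.8 large): small effect.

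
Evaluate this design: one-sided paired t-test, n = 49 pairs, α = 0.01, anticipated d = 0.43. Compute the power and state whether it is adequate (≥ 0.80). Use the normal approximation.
Power ≈ 0.75; the study is underpowered (power < 0.80)

Power calculation (paired t-test, normal approximation):
z_β = d · √n - z_α
z_β = 0.43 · √49 - 2.326
z_β = 0.43 · 7.000 - 2.326
z_β = 0.684

Power = Φ(z_β) = Φ(0.684) ≈ 0.753

Effect size d = 0.43 is small by Cohen's convention (0.2/0.5/0.8).

Threshold: power ≥ 0.80 is conventionally adequate.
Power ≈ 0.75 → the study is underpowered (power < 0.80).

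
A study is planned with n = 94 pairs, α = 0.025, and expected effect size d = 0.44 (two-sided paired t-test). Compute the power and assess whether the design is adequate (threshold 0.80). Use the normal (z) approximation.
Power ≈ 0.98; the study is adequately powered (power ≥ 0.80)

Power calculation (paired t-test, normal approximation):
z_β = d · √n - z_{α/2}
z_β = 0.44 · √94 - 2.241
z_β = 0.44 · 9.695 - 2.241
z_β = 2.025

Power = Φ(z_β) = Φ(2.025) ≈ 0.979

Effect size d = 0.44 is small by Cohen's convention (0.2/0.5/0.8).

Threshold: power ≥ 0.80 is conventionally adequate.
Power ≈ 0.98 → the study is adequately powered (power ≥ 0.80).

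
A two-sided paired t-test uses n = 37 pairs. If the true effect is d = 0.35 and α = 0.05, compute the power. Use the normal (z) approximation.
Power ≈ 0.57

Power calculation (paired t-test, normal approximation):
z_β = d · √n - z_{α/2}
z_β = 0.35 · √37 - 1.960
z_β = 0.35 · 6.083 - 1.960
z_β = 0.169

Power = Φ(z_β) = Φ(0.169) ≈ 0.567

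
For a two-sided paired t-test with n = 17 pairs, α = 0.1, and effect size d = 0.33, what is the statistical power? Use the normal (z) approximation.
Power ≈ 0.39

Power calculation (paired t-test, normal approximation):
z_β = d · √n - z_{α/2}
z_β = 0.33 · √17 - 1.645
z_β = 0.33 · 4.123 - 1.645
z_β = -0.284

Power = Φ(z_β) = Φ(-0.284) ≈ 0.388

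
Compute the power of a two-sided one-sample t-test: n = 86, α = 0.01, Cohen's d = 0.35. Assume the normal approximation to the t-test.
Power ≈ 0.75

Power calculation (one-sample t-test, normal approximation):
z_β = d · √n - z_{α/2}
z_β = 0.35 · √86 - 2.576
z_β = 0.35 · 9.274 - 2.576
z_β = 0.670

Power = Φ(z_β) = Φ(0.670) ≈ 0.749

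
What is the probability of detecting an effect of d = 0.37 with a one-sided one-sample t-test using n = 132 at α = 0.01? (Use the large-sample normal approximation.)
Power ≈ 0.97

Power calculation (one-sample t-test, normal approximation):
z_β = d · √n - z_α
z_β = 0.37 · √132 - 2.326
z_β = 0.37 · 11.489 - 2.326
z_β = 1.925

Power = Φ(z_β) = Φ(1.925) ≈ 0.973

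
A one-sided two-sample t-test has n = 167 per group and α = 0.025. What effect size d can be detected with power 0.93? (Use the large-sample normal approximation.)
d ≈ 0.38

Minimum detectable effect (two-sample t-test, normal approximation):
d = (z_α + z_β) / √(n/2)
d = (1.960 + 1.476) / √(167/2)
d = 3.436 / 9.138
d ≈ 0.38

By Cohen's convention (0.2 small / 0.5 medium / 0.8 large): small effect.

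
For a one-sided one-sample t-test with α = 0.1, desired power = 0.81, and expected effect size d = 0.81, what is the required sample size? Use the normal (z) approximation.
n = 8

Sample size formula (one-sample t-test, normal approximation):
n = ((z_α + z_β) / d)²

z_α = 1.282 (for α = 0.1, one-sided)
z_β = 0.878 (for power = 0.81)
d = 0.81

n = ((1.282 + 0.878) / 0.81)²
n = (2.667)²
n ≈ 7.11
Round up to the next whole number: n = 8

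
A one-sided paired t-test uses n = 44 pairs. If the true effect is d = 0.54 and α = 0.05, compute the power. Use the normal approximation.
Power ≈ 0.97

Power calculation (paired t-test, normal approximation):
z_β = d · √n - z_α
z_β = 0.54 · √44 - 1.645
z_β = 0.54 · 6.633 - 1.645
z_β = 1.937

Power = Φ(z_β) = Φ(1.937) ≈ 0.974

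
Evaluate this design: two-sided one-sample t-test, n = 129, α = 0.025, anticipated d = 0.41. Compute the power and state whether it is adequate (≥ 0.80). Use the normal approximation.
Power ≈ 0.99; the study is adequately powered (power ≥ 0.80)

Power calculation (one-sample t-test, normal approximation):
z_β = d · √n - z_{α/2}
z_β = 0.41 · √129 - 2.241
z_β = 0.41 · 11.358 - 2.241
z_β = 2.415

Power = Φ(z_β) = Φ(2.415) ≈ 0.992

Effect size d = 0.41 is small by Cohen's convention (0.2/0.5/0.8).

Threshold: power ≥ 0.80 is conventionally adequate.
Power ≈ 0.99 → the study is adequately powered (power ≥ 0.80).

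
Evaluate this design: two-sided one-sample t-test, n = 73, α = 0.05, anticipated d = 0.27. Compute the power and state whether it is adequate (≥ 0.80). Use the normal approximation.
Power ≈ 0.64; the study is underpowered (power < 0.80)

Power calculation (one-sample t-test, normal approximation):
z_β = d · √n - z_{α/2}
z_β = 0.27 · √73 - 1.960
z_β = 0.27 · 8.544 - 1.960
z_β = 0.347

Power = Φ(z_β) = Φ(0.347) ≈ 0.636

Effect size d = 0.27 is small by Cohen's convention (0.2/0.5/0.8).

Threshold: power ≥ 0.80 is conventionally adequate.
Power ≈ 0.64 → the study is underpowered (power < 0.80).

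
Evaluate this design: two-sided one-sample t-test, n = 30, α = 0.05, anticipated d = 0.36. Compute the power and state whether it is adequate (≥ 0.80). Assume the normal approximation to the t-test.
Power ≈ 0.50; the study is underpowered (power < 0.80)

Power calculation (one-sample t-test, normal approximation):
z_β = d · √n - z_{α/2}
z_β = 0.36 · √30 - 1.960
z_β = 0.36 · 5.477 - 1.960
z_β = 0.012

Power = Φ(z_β) = Φ(0.012) ≈ 0.505

Effect size d = 0.36 is small by Cohen's convention (0.2/0.5/0.8).

Threshold: power ≥ 0.80 is conventionally adequate.
Power ≈ 0.50 → the study is underpowered (power < 0.80).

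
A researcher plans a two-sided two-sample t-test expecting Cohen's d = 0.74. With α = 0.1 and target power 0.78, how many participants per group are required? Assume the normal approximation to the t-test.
n = 22 per group

Sample size formula (two-sample t-test, normal approximation):
n = 2 · ((z_{α/2} + z_β) / d)²

z_{α/2} = 1.645 (for α = 0.1, two-sided)
z_β = 0.772 (for power = 0.78)
d = 0.74

n = 2 · ((1.645 + 0.772) / 0.74)²
n = 2 · (3.266)²
n ≈ 21.33
Round up to the next whole number: n = 22 per group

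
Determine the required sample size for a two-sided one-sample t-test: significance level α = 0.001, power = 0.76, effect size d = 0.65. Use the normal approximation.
n = 38

Sample size formula (one-sample t-test, normal approximation):
n = ((z_{α/2} + z_β) / d)²

z_{α/2} = 3.291 (for α = 0.001, two-sided)
z_β = 0.706 (for power = 0.76)
d = 0.65

n = ((3.291 + 0.706) / 0.65)²
n = (6.149)²
n ≈ 37.81
Round up to the next whole number: n = 38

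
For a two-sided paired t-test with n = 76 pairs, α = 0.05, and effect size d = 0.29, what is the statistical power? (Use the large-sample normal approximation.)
Power ≈ 0.72

Power calculation (paired t-test, normal approximation):
z_β = d · √n - z_{α/2}
z_β = 0.29 · √76 - 1.960
z_β = 0.29 · 8.718 - 1.960
z_β = 0.568

Power = Φ(z_β) = Φ(0.568) ≈ 0.715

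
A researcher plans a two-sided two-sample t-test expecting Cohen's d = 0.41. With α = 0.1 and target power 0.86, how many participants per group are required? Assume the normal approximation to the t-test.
n = 89 per group

Sample size formula (two-sample t-test, normal approximation):
n = 2 · ((z_{α/2} + z_β) / d)²

z_{α/2} = 1.645 (for α = 0.1, two-sided)
z_β = 1.080 (for power = 0.86)
d = 0.41

n = 2 · ((1.645 + 1.080) / 0.41)²
n = 2 · (6.646)²
n ≈ 88.34
Round up to the next whole number: n = 89 per group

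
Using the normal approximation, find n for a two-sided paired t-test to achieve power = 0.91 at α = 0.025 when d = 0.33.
n = 118 pairs

Sample size formula (paired t-test, normal approximation):
n = ((z_{α/2} + z_β) / d)²

z_{α/2} = 2.241 (for α = 0.025, two-sided)
z_β = 1.341 (for power = 0.91)
d = 0.33

n = ((2.241 + 1.341) / 0.33)²
n = (10.855)²
n ≈ 117.83
Round up to the next whole number: n = 118 pairs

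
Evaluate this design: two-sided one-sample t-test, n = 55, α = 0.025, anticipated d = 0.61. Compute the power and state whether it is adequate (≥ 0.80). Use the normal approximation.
Power ≈ 0.99; the study is adequately powered (power ≥ 0.80)

Power calculation (one-sample t-test, normal approximation):
z_β = d · √n - z_{α/2}
z_β = 0.61 · √55 - 2.241
z_β = 0.61 · 7.416 - 2.241
z_β = 2.282

Power = Φ(z_β) = Φ(2.282) ≈ 0.989

Effect size d = 0.61 is medium by Cohen's convention (0.2/0.5/0.8).

Threshold: power ≥ 0.80 is conventionally adequate.
Power ≈ 0.99 → the study is adequately powered (power ≥ 0.80).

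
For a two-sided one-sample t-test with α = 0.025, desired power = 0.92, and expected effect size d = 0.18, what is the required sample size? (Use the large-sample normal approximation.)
n = 411

Sample size formula (one-sample t-test, normal approximation):
n = ((z_{α/2} + z_β) / d)²

z_{α/2} = 2.241 (for α = 0.025, two-sided)
z_β = 1.405 (for power = 0.92)
d = 0.18

n = ((2.241 + 1.405) / 0.18)²
n = (20.256)²
n ≈ 410.31
Round up to the next whole number: n = 411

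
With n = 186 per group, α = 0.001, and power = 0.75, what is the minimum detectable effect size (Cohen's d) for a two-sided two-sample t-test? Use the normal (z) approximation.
d ≈ 0.41

Minimum detectable effect (two-sample t-test, normal approximation):
d = (z_{α/2} + z_β) / √(n/2)
d = (3.291 + 0.674) / √(186/2)
d = 3.965 / 9.644
d ≈ 0.41

By Cohen's convention (0.2 small / 0.5 medium / 0.8 large): small effect.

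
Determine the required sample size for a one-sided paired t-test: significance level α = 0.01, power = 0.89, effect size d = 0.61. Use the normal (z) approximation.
n = 34 pairs

Sample size formula (paired t-test, normal approximation):
n = ((z_α + z_β) / d)²

z_α = 2.326 (for α = 0.01, one-sided)
z_β = 1.227 (for power = 0.89)
d = 0.61

n = ((2.326 + 1.227) / 0.61)²
n = (5.825)²
n ≈ 33.93
Round up to the next whole number: n = 34 pairs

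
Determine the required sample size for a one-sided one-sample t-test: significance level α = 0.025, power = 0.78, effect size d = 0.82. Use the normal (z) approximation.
n = 12

Sample size formula (one-sample t-test, normal approximation):
n = ((z_α + z_β) / d)²

z_α = 1.960 (for α = 0.025, one-sided)
z_β = 0.772 (for power = 0.78)
d = 0.82

n = ((1.960 + 0.772) / 0.82)²
n = (3.332)²
n ≈ 11.10
Round up to the next whole number: n = 12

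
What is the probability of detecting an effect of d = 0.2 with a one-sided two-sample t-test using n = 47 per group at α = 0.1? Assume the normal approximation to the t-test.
Power ≈ 0.38

Power calculation (two-sample t-test, normal approximation):
z_β = d · √(n/2) - z_α
z_β = 0.2 · √(47/2) - 1.282
z_β = 0.2 · 4.848 - 1.282
z_β = -0.312

Power = Φ(z_β) = Φ(-0.312) ≈ 0.378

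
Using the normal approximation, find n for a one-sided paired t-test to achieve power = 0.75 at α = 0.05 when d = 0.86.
n = 8 pairs

Sample size formula (paired t-test, normal approximation):
n = ((z_α + z_β) / d)²

z_α = 1.645 (for α = 0.05, one-sided)
z_β = 0.674 (for power = 0.75)
d = 0.86

n = ((1.645 + 0.674) / 0.86)²
n = (2.697)²
n ≈ 7.27
Round up to the next whole number: n = 8 pairs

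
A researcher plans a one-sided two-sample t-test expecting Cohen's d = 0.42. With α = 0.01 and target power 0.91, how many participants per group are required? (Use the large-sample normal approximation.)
n = 153 per group

Sample size formula (two-sample t-test, normal approximation):
n = 2 · ((z_α + z_β) / d)²

z_α = 2.326 (for α = 0.01, one-sided)
z_β = 1.341 (for power = 0.91)
d = 0.42

n = 2 · ((2.326 + 1.341) / 0.42)²
n = 2 · (8.731)²
n ≈ 152.46
Round up to the next whole number: n = 153 per group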